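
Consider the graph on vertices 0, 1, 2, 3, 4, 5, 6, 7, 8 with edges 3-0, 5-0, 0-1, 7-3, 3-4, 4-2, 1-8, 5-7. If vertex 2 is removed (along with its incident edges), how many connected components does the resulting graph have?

With 2 gone, the remaining components are: {6}; {0, 1, 3, 4, 5, 7, 8}.
That is 2 components.

2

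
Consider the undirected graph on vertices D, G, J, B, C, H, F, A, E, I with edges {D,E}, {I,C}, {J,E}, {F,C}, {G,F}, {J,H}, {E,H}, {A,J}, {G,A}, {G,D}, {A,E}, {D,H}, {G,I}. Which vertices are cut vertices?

G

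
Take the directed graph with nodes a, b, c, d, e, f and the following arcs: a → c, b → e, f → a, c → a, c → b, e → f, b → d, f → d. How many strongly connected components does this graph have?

{a, b, c, e, f} are all mutually reachable — one SCC of size 5.
{d} is an SCC by itself.
That gives 2 strongly connected components.

2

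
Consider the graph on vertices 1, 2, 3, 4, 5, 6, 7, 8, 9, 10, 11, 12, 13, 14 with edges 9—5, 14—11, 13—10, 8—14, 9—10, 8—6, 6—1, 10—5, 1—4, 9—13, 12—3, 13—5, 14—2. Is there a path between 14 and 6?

From 14 we can reach 1, 2, 4, 6, 8, 11, 14, which includes 6.

Yes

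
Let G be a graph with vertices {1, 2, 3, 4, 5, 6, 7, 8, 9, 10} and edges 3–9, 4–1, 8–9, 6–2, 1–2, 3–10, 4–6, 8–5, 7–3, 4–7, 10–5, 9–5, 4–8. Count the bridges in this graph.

The edges on the cycle 4-6-2-1-4 are not bridges since each lies on that cycle.
Every edge lies on some cycle, so there are no bridges.

0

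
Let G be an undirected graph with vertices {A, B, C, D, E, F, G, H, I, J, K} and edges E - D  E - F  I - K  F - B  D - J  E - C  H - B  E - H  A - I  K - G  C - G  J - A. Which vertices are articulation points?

E

Removing E increases the component count from 1 to 2, so E is a cut vertex.
By contrast removing J leaves 1 component; it is not a cut vertex. No other vertex is a cut vertex either.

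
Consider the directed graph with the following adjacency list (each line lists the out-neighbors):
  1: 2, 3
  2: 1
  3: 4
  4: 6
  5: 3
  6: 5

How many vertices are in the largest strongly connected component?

4

{3, 4, 5, 6} are all mutually reachable — one SCC of size 4.
{1, 2} are all mutually reachable — one SCC of size 2.
The largest has 4 vertices.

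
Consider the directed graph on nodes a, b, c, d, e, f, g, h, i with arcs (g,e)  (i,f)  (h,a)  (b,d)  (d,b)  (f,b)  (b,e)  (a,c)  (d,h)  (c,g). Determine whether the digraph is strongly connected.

No

There is no directed path from b to f, so the graph is not strongly connected.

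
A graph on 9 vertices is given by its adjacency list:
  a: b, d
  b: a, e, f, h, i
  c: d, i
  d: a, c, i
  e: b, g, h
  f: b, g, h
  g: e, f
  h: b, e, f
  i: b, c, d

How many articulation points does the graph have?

1

Removing b increases the component count from 1 to 2, so b is a cut vertex.
By contrast removing d leaves 1 component; it is not a cut vertex. No other vertex is a cut vertex either.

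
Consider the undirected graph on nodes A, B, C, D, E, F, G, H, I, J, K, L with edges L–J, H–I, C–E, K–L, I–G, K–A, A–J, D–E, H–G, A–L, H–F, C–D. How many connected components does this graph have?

4

B is isolated — a component by itself.
Starting from C we can reach C, D, E. That is one component of size 3.
Starting from F we can reach F, G, H, I. That is one component of size 4.
Starting from A we can reach A, J, K, L. That is one component of size 4.
Total: 4 components.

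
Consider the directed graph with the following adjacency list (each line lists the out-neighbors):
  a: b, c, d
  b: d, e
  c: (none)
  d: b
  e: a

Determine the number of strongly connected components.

2

{a, b, d, e} are all mutually reachable — one SCC of size 4.
{c} is an SCC by itself.
That gives 2 strongly connected components.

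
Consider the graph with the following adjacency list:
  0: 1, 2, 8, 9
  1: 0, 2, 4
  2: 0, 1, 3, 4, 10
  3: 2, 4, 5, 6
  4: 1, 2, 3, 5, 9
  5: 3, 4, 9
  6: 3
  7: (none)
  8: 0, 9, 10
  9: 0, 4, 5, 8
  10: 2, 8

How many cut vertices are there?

1

Removing 3 increases the component count from 2 to 3, so 3 is a cut vertex.
By contrast removing 6 leaves 2 components; it is not a cut vertex. No other vertex is a cut vertex either.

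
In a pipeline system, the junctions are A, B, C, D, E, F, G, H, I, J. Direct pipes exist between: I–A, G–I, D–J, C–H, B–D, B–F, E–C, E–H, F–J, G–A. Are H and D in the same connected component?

No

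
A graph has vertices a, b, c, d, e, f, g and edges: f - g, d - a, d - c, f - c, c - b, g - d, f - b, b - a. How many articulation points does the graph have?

0

Removing g, for instance, still leaves 2 components. No single vertex removal increases the component count — the graph has no articulation points.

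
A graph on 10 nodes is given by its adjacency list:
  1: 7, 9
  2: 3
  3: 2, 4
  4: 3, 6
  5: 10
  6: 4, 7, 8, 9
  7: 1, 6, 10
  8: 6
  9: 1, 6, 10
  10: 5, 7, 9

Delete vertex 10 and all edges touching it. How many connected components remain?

2

With 10 gone, the remaining components are: {5}; {1, 2, 3, 4, 6, 7, 8, 9}.
That is 2 components.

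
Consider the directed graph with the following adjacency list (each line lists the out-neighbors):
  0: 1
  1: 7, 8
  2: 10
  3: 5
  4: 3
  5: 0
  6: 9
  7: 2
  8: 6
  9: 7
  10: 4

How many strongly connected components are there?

{0, 1, 2, 3, 4, 5, 6, 7, 8, 9, 10} are all mutually reachable — one SCC of size 11.
That gives 1 strongly connected component.

1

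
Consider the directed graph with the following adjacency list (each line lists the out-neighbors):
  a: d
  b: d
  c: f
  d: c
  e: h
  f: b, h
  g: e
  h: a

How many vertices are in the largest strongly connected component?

{a, b, c, d, f, h} are all mutually reachable — one SCC of size 6.
{e} is an SCC by itself.
{g} is an SCC by itself.
The largest has 6 vertices.

6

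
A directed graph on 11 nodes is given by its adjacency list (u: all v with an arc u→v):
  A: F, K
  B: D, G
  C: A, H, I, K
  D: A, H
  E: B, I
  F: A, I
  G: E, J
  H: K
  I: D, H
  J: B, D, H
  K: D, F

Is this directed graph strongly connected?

There is no directed path from F to B, so the graph is not strongly connected.

No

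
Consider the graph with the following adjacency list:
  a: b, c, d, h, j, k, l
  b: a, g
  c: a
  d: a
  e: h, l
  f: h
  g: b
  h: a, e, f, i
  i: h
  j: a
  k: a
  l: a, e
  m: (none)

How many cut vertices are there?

Removing a increases the component count from 2 to 7, so a is a cut vertex.
Removing b increases the component count from 2 to 3, so b is a cut vertex.
Removing h increases the component count from 2 to 4, so h is a cut vertex.
By contrast removing g leaves 2 components; it is not a cut vertex. No other vertex is a cut vertex either.

3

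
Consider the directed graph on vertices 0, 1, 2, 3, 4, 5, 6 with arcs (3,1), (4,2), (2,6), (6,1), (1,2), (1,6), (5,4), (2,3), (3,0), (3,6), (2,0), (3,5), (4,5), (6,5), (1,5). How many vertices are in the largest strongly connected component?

6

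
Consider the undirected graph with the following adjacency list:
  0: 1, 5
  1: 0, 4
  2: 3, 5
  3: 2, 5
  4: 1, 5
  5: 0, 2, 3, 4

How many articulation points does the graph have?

1

Removing 5 increases the component count from 1 to 2, so 5 is a cut vertex.
By contrast removing 1 leaves 1 component; it is not a cut vertex. No other vertex is a cut vertex either.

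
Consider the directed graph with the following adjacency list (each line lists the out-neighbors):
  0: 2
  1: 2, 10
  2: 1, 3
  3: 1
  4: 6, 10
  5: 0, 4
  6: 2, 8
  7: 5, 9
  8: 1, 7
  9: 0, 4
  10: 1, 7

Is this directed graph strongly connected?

From 4 we can reach every vertex (0, 1, 2, 3, 4, 5, 6, 7, 8, 9, 10), and every vertex can reach 4 (0, 1, 2, 3, 4, 5, 6, 7, 8, 9, 10). So the whole graph is one strongly connected component.

Yes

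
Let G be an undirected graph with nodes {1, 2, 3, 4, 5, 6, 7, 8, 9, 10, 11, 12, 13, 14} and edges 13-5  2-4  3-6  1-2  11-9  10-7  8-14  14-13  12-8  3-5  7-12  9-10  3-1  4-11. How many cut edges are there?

The edges on the cycle 3-1-2-4-11-9-10-7-12-8-14-13-5-3 are not bridges since each lies on that cycle.
But removing 3-6 disconnects 3 from 6 — this is a bridge.

1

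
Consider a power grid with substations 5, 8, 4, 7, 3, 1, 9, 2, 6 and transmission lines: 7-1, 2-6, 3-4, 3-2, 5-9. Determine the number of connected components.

8 is isolated — a component by itself.
Starting from 1 we can reach 1, 7. That is one component of size 2.
Starting from 5 we can reach 5, 9. That is one component of size 2.
Starting from 2 we can reach 2, 3, 4, 6. That is one component of size 4.
Total: 4 components.

4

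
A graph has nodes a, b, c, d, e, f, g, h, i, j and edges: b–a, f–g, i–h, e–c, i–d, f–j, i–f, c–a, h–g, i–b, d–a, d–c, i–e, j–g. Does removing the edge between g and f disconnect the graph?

No

After removing g–f, the path g-j-f still connects them, so the edge is not a bridge.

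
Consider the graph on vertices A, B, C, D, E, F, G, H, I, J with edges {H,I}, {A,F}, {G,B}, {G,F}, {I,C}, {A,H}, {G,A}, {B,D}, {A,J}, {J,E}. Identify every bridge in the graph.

The edges on the cycle G-A-F-G are not bridges since each lies on that cycle.
But removing A - H disconnects A from H; removing A - J disconnects A from J; removing G - B disconnects G from B; removing H - I disconnects H from I — these are bridges.
In total 7 edges are bridges.

A-H, A-J, B-D, B-G, C-I, E-J, H-I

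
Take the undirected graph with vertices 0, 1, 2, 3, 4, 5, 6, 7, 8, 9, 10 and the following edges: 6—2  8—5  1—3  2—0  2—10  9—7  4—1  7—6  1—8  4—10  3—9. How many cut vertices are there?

3

Removing 1 increases the component count from 1 to 2, so 1 is a cut vertex.
Removing 2 increases the component count from 1 to 2, so 2 is a cut vertex.
Removing 8 increases the component count from 1 to 2, so 8 is a cut vertex.
By contrast removing 10 leaves 1 component; it is not a cut vertex. No other vertex is a cut vertex either.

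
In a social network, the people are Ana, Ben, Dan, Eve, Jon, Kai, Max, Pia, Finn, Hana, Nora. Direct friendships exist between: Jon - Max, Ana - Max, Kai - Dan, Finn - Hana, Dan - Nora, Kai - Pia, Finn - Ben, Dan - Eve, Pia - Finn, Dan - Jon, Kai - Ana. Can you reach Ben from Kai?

From Kai we can reach Ana, Ben, Dan, Eve, Jon, Kai, Max, Pia, Finn, Hana, Nora, which includes Ben.

Yes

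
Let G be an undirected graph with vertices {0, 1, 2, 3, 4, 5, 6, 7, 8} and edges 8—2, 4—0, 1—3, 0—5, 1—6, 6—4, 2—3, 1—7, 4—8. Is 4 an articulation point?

Yes

Deleting 4 raises the number of components from 1 to 2, so 4 is a cut vertex.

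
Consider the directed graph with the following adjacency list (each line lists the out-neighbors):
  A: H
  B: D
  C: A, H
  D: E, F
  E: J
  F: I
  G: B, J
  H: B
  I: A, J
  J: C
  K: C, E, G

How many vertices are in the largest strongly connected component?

{A, B, C, D, E, F, H, I, J} are all mutually reachable — one SCC of size 9.
{K} is an SCC by itself.
{G} is an SCC by itself.
The largest has 9 vertices.

9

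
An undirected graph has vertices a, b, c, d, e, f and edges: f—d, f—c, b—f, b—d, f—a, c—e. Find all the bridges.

a-f, c-e, c-f

The edges on the cycle b-f-d-b are not bridges since each lies on that cycle.
But removing f—c disconnects f from c; removing f—a disconnects f from a; removing e—c disconnects e from c — these are bridges.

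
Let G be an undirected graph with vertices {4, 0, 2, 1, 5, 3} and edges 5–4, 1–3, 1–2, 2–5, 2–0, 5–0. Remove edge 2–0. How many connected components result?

1

2 and 0 are still connected via 2-5-0, so the component count stays at 1.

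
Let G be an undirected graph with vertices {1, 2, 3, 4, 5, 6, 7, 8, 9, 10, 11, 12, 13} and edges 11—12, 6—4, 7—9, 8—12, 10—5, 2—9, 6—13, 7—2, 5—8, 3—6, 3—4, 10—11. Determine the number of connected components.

4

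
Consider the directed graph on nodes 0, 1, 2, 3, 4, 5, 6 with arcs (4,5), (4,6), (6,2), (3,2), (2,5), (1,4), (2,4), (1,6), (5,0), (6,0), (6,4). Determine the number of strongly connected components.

{2, 4, 6} are all mutually reachable — one SCC of size 3.
{0} is an SCC by itself.
{5} is an SCC by itself.
{3} is an SCC by itself.
{1} is an SCC by itself.
That gives 5 strongly connected components.

5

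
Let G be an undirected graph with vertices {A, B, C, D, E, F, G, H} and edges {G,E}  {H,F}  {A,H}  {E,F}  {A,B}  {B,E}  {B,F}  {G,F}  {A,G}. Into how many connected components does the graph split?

D is isolated — a component by itself.
C is isolated — a component by itself.
Starting from A we can reach A, B, E, F, G, H. That is one component of size 6.
Total: 3 components.

3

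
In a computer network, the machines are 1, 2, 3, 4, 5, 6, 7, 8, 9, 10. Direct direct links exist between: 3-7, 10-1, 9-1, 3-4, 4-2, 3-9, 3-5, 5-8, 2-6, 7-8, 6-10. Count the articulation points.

1

Removing 3 increases the component count from 1 to 2, so 3 is a cut vertex.
By contrast removing 10 leaves 1 component; it is not a cut vertex. No other vertex is a cut vertex either.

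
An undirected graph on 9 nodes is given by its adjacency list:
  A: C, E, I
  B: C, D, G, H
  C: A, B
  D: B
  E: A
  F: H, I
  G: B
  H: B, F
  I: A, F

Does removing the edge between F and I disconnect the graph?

No

After removing F-I, the path F-H-B-C-A-I still connects them, so the edge is not a bridge.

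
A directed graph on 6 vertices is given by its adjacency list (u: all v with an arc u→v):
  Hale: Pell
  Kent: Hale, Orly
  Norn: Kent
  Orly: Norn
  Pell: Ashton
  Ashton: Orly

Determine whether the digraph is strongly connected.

From Orly we can reach every vertex (Hale, Kent, Norn, Orly, Pell, Ashton), and every vertex can reach Orly (Hale, Kent, Norn, Orly, Pell, Ashton). So the whole graph is one strongly connected component.

Yes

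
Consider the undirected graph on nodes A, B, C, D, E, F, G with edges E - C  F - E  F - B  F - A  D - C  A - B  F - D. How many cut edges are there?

0

The edges on the cycle F-A-B-F are not bridges since each lies on that cycle.
Every edge lies on some cycle, so there are no bridges.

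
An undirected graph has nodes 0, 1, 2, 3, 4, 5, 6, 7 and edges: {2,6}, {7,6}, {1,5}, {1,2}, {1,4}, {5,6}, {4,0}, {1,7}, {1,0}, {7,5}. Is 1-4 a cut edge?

After removing 1-4, the path 1-0-4 still connects them, so the edge is not a bridge.

No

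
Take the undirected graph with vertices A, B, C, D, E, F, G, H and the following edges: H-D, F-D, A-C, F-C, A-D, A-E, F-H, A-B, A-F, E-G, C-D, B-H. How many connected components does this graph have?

1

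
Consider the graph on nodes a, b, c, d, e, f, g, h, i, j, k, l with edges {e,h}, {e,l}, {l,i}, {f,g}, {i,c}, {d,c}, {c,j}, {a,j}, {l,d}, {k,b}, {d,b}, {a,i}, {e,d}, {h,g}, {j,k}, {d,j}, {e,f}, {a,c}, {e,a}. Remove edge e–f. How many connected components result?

1

e and f are still connected via e-h-g-f, so the component count stays at 1.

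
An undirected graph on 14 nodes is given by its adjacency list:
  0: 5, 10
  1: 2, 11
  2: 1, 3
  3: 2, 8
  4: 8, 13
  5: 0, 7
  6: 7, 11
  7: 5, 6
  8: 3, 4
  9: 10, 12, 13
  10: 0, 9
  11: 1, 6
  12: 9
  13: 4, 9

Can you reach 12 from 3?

From 3 we can reach 0, 1, 2, 3, 4, 5, 6, 7, 8, 9, 10, 11, 12, 13, which includes 12.

Yes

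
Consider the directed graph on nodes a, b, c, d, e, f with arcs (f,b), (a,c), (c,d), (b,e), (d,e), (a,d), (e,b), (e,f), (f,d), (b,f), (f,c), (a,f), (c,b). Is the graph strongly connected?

There is no directed path from d to a, so the graph is not strongly connected.

No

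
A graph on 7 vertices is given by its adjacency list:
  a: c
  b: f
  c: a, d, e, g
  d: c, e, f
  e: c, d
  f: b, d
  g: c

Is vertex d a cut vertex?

Yes

Deleting d raises the number of components from 1 to 2, so d is a cut vertex.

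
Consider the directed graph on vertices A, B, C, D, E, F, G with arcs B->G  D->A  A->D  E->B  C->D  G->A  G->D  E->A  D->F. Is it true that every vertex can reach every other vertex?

No

There is no directed path from A to G, so the graph is not strongly connected.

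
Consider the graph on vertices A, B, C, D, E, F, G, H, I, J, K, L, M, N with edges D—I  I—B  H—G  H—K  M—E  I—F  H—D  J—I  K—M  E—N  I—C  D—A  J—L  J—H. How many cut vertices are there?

7

Removing D increases the component count from 1 to 2, so D is a cut vertex.
Removing E increases the component count from 1 to 2, so E is a cut vertex.
Removing H increases the component count from 1 to 3, so H is a cut vertex.
Likewise I, J, K, M are cut vertices.
By contrast removing L leaves 1 component; it is not a cut vertex. No other vertex is a cut vertex either.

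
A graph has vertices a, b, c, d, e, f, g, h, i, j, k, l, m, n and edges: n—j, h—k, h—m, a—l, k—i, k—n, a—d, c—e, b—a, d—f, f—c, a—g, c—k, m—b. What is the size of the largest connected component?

14

Starting from a we can reach a, b, c, d, e, f, g, h, i, j, k, l, m, n. That is one component of size 14.
The largest has 14 vertices.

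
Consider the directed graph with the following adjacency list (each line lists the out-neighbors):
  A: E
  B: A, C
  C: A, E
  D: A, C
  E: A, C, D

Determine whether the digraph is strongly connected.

No

There is no directed path from E to B, so the graph is not strongly connected.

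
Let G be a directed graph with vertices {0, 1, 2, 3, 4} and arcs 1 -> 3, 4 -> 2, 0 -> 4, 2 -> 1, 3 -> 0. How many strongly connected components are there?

1

{0, 1, 2, 3, 4} are all mutually reachable — one SCC of size 5.
That gives 1 strongly connected component.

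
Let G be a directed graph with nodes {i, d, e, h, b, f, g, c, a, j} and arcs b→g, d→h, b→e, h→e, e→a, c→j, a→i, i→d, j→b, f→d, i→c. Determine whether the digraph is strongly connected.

No

There is no directed path from b to f, so the graph is not strongly connected.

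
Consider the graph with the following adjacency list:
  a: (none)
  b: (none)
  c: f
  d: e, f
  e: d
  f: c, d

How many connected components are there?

3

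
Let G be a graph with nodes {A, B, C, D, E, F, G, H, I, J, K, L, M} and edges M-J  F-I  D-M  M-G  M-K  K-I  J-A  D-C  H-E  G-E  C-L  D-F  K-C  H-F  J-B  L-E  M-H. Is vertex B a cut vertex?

Deleting B leaves 1 component (was 1), so B is not a cut vertex.

No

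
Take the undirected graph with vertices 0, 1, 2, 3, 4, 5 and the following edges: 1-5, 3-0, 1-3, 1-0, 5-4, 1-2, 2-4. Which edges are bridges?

none

The edges on the cycle 1-3-0-1 are not bridges since each lies on that cycle.
Every edge lies on some cycle, so there are no bridges.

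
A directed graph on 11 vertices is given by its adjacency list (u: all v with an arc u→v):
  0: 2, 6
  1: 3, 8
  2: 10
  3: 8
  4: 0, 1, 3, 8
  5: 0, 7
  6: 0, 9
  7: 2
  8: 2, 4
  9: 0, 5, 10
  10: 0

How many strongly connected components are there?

{0, 2, 5, 6, 7, 9, 10} are all mutually reachable — one SCC of size 7.
{1, 3, 4, 8} are all mutually reachable — one SCC of size 4.
That gives 2 strongly connected components.

2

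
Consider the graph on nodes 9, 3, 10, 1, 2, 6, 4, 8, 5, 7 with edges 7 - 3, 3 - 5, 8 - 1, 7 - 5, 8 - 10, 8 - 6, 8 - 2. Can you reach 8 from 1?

Yes

From 1 we can reach 1, 2, 6, 8, 10, which includes 8.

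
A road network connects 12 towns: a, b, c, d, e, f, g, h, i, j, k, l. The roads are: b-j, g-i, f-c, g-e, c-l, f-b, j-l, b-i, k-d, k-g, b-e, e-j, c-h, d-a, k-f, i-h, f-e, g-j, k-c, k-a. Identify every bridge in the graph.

none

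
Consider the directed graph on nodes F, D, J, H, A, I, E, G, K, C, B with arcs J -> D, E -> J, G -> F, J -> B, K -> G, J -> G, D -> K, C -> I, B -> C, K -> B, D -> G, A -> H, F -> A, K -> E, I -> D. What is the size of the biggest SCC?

7

{B, C, D, E, I, J, K} are all mutually reachable — one SCC of size 7.
{A} is an SCC by itself.
{F} is an SCC by itself.
{H} is an SCC by itself.
{G} is an SCC by itself.
The largest has 7 vertices.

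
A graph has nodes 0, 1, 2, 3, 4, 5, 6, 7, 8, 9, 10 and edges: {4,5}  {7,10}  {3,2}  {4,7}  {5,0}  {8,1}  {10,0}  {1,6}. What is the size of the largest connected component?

5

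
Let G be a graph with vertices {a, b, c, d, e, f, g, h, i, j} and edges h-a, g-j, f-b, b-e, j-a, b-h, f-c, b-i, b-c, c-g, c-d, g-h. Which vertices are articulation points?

b, c

Removing b increases the component count from 1 to 3, so b is a cut vertex.
Removing c increases the component count from 1 to 2, so c is a cut vertex.
By contrast removing f leaves 1 component; it is not a cut vertex. No other vertex is a cut vertex either.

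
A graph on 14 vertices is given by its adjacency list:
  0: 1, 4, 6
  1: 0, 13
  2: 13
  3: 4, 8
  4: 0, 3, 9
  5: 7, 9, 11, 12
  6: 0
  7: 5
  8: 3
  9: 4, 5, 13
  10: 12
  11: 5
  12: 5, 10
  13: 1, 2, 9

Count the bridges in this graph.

9

The edges on the cycle 9-4-0-1-13-9 are not bridges since each lies on that cycle.
But removing 9-5 disconnects 9 from 5; removing 10-12 disconnects 10 from 12; removing 5-11 disconnects 5 from 11; removing 4-3 disconnects 4 from 3 — these are bridges.
In total 9 edges are bridges.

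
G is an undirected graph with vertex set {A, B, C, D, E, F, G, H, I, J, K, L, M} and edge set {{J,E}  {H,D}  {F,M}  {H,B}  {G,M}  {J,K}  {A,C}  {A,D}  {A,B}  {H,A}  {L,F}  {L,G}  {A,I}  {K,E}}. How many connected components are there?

3

Starting from E we can reach E, J, K. That is one component of size 3.
Starting from F we can reach F, G, L, M. That is one component of size 4.
Starting from A we can reach A, B, C, D, H, I. That is one component of size 6.
Total: 3 components.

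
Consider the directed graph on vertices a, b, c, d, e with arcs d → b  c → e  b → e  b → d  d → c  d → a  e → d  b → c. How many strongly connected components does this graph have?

2

{b, c, d, e} are all mutually reachable — one SCC of size 4.
{a} is an SCC by itself.
That gives 2 strongly connected components.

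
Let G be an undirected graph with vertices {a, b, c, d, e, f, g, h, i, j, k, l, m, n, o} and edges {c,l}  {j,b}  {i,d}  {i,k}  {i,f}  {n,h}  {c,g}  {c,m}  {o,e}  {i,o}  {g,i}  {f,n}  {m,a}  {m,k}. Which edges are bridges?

The edges on the cycle c-g-i-k-m-c are not bridges since each lies on that cycle.
But removing d-i disconnects d from i; removing o-i disconnects o from i; removing e-o disconnects e from o; removing j-b disconnects j from b — these are bridges.
In total 9 edges are bridges.

a-m, b-j, c-l, d-i, e-o, f-i, f-n, h-n, i-o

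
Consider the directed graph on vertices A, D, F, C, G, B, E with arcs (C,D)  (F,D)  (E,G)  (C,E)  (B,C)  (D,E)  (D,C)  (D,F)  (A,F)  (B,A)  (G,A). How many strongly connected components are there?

{A, C, D, E, F, G} are all mutually reachable — one SCC of size 6.
{B} is an SCC by itself.
That gives 2 strongly connected components.

2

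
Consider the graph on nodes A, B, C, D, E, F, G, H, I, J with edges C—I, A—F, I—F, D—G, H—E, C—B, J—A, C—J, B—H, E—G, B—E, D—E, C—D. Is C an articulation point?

Deleting C raises the number of components from 1 to 2, so C is a cut vertex.

Yes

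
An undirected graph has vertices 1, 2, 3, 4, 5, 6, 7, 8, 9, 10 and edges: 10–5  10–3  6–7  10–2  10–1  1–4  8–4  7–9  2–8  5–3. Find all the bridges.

6-7, 7-9

The edges on the cycle 10-5-3-10 are not bridges since each lies on that cycle.
But removing 7–9 disconnects 7 from 9; removing 7–6 disconnects 7 from 6 — these are bridges.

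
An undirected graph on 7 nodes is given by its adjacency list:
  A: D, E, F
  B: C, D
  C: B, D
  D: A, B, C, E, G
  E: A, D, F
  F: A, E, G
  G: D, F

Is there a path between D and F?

From D we can reach A, B, C, D, E, F, G, which includes F.

Yes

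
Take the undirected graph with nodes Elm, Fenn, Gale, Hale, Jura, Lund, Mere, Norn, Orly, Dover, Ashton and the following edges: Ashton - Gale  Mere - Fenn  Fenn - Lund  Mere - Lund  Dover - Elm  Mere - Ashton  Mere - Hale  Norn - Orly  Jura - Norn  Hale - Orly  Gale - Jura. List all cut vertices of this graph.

Removing Mere increases the component count from 2 to 3, so Mere is a cut vertex.
By contrast removing Norn leaves 2 components; it is not a cut vertex. No other vertex is a cut vertex either.

Mere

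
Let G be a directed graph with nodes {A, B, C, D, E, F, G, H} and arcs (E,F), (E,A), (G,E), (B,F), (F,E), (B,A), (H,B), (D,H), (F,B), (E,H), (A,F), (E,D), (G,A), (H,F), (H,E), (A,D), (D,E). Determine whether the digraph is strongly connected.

No

There is no directed path from E to C, so the graph is not strongly connected.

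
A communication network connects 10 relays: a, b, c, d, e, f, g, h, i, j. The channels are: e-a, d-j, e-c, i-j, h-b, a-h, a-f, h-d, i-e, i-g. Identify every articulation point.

Removing a increases the component count from 1 to 2, so a is a cut vertex.
Removing e increases the component count from 1 to 2, so e is a cut vertex.
Removing h increases the component count from 1 to 2, so h is a cut vertex.
Likewise i is a cut vertex.
By contrast removing f leaves 1 component; it is not a cut vertex. No other vertex is a cut vertex either.

a, e, h, i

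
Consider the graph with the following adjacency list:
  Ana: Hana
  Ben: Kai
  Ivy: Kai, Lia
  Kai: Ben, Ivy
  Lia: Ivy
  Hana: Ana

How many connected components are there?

2

Starting from Ana we can reach Ana, Hana. That is one component of size 2.
Starting from Ben we can reach Ben, Ivy, Kai, Lia. That is one component of size 4.
Total: 2 components.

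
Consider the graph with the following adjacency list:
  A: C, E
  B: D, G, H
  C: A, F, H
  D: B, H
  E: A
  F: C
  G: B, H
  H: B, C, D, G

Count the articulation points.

3

Removing A increases the component count from 1 to 2, so A is a cut vertex.
Removing C increases the component count from 1 to 3, so C is a cut vertex.
Removing H increases the component count from 1 to 2, so H is a cut vertex.
By contrast removing G leaves 1 component; it is not a cut vertex. No other vertex is a cut vertex either.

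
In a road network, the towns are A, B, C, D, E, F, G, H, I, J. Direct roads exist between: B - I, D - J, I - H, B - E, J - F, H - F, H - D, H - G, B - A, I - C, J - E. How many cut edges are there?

The edges on the cycle B-I-H-D-J-E-B are not bridges since each lies on that cycle.
But removing I - C disconnects I from C; removing A - B disconnects A from B; removing H - G disconnects H from G — these are bridges.
That makes 3 bridges.

3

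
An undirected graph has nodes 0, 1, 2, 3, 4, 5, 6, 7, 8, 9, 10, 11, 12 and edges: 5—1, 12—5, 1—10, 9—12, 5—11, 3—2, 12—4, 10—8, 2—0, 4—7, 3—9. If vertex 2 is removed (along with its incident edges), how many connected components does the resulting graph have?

With 2 gone, the remaining components are: {0}; {6}; {1, 3, 4, 5, 7, 8, 9, 10, 11, 12}.
That is 3 components.

3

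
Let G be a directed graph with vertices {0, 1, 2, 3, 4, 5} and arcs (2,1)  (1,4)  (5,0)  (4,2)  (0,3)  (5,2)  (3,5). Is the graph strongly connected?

There is no directed path from 2 to 5, so the graph is not strongly connected.

No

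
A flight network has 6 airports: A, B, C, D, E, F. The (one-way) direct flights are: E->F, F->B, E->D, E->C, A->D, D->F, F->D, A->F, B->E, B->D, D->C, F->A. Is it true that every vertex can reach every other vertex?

No

There is no directed path from C to D, so the graph is not strongly connected.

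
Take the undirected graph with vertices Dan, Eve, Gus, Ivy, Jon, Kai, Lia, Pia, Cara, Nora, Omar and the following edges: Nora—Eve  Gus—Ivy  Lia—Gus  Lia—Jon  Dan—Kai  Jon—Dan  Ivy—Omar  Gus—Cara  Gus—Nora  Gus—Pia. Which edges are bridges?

removing Lia—Jon disconnects Lia from Jon; removing Gus—Ivy disconnects Gus from Ivy; removing Eve—Nora disconnects Eve from Nora; removing Gus—Pia disconnects Gus from Pia — these are bridges.
In total 10 edges are bridges.

Cara-Gus, Dan-Jon, Dan-Kai, Eve-Nora, Gus-Ivy, Gus-Lia, Gus-Nora, Gus-Pia, Ivy-Omar, Jon-Lia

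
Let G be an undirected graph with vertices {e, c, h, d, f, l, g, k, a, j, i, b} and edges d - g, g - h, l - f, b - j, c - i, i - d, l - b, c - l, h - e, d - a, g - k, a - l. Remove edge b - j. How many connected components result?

2

Before removal there is 1 component.
b - j is a bridge — removing it separates b's side from j's side.
After removal: 2 components.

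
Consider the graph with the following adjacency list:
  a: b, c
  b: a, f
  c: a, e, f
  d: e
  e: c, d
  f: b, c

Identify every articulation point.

Removing c increases the component count from 1 to 2, so c is a cut vertex.
Removing e increases the component count from 1 to 2, so e is a cut vertex.
By contrast removing f leaves 1 component; it is not a cut vertex. No other vertex is a cut vertex either.

c, e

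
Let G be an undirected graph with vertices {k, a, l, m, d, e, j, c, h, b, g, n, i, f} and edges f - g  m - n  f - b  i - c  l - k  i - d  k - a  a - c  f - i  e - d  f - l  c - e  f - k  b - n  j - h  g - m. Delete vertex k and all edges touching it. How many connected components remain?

2

With k gone, the remaining components are: {h, j}; {a, b, c, d, e, f, g, i, l, m, n}.
That is 2 components.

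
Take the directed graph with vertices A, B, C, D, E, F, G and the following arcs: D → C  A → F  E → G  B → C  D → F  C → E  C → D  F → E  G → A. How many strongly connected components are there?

3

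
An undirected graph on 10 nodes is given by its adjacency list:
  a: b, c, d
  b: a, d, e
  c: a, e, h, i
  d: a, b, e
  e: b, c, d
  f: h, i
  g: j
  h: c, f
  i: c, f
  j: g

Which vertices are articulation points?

c

Removing c increases the component count from 2 to 3, so c is a cut vertex.
By contrast removing g leaves 2 components; it is not a cut vertex. No other vertex is a cut vertex either.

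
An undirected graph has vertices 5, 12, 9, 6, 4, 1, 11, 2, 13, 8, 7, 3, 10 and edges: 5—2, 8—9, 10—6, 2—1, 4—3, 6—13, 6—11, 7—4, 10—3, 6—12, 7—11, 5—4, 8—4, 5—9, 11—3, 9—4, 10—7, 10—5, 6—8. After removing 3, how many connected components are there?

With 3 gone, the remaining components are: {1, 2, 4, 5, 6, 7, 8, 9, 10, 11, 12, 13}.
That is 1 component.

1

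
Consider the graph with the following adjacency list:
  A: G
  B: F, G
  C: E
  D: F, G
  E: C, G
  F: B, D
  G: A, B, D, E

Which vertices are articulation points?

E, G

Removing E increases the component count from 1 to 2, so E is a cut vertex.
Removing G increases the component count from 1 to 3, so G is a cut vertex.
By contrast removing F leaves 1 component; it is not a cut vertex. No other vertex is a cut vertex either.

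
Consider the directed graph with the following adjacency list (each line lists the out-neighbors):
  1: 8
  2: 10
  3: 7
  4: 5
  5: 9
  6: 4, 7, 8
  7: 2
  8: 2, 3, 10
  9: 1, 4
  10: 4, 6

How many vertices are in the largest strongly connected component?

10

{1, 2, 3, 4, 5, 6, 7, 8, 9, 10} are all mutually reachable — one SCC of size 10.
The largest has 10 vertices.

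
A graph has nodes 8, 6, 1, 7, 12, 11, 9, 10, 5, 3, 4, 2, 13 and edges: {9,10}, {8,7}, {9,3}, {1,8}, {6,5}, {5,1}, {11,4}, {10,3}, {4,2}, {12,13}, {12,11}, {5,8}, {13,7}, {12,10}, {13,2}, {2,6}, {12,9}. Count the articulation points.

Removing 12 increases the component count from 1 to 2, so 12 is a cut vertex.
By contrast removing 11 leaves 1 component; it is not a cut vertex. No other vertex is a cut vertex either.

1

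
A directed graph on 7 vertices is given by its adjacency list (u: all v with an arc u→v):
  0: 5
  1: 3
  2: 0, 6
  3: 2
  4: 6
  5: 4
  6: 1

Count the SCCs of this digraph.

1

{0, 1, 2, 3, 4, 5, 6} are all mutually reachable — one SCC of size 7.
That gives 1 strongly connected component.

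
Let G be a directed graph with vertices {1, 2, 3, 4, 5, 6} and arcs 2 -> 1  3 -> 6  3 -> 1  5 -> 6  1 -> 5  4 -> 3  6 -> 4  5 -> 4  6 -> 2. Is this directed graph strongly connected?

Yes

From 2 we can reach every vertex (1, 2, 3, 4, 5, 6), and every vertex can reach 2 (1, 2, 3, 4, 5, 6). So the whole graph is one strongly connected component.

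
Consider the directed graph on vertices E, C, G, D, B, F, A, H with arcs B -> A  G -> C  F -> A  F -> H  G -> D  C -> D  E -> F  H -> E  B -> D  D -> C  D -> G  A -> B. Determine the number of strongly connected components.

{E, F, H} are all mutually reachable — one SCC of size 3.
{C, D, G} are all mutually reachable — one SCC of size 3.
{A, B} are all mutually reachable — one SCC of size 2.
That gives 3 strongly connected components.

3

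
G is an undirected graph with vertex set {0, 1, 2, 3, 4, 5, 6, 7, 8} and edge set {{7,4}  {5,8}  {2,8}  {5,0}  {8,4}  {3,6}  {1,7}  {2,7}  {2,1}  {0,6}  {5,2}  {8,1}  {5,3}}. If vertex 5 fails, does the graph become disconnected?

Yes

Deleting 5 raises the number of components from 1 to 2, so 5 is a cut vertex.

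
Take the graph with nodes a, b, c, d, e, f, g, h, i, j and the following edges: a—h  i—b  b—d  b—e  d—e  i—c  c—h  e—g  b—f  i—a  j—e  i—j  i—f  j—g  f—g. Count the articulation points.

Removing i increases the component count from 1 to 2, so i is a cut vertex.
By contrast removing a leaves 1 component; it is not a cut vertex. No other vertex is a cut vertex either.

1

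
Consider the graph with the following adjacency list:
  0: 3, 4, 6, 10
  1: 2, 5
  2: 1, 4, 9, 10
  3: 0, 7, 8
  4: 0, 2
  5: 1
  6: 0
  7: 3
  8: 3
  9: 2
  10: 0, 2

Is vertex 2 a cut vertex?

Deleting 2 raises the number of components from 1 to 3, so 2 is a cut vertex.

Yes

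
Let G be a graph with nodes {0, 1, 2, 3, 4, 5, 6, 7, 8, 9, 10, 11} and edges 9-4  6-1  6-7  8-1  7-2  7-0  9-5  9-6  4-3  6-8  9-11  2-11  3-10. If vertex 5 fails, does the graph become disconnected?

Deleting 5 leaves 1 component (was 1), so 5 is not a cut vertex.

No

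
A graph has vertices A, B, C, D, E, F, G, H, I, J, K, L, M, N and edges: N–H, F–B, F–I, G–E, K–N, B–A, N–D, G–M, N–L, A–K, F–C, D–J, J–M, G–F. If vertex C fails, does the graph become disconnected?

No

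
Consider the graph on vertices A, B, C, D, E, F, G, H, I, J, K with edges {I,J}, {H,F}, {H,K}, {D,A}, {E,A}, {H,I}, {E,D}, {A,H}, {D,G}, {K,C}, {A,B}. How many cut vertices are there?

5

Removing A increases the component count from 1 to 3, so A is a cut vertex.
Removing D increases the component count from 1 to 2, so D is a cut vertex.
Removing H increases the component count from 1 to 4, so H is a cut vertex.
Likewise I, K are cut vertices.
By contrast removing C leaves 1 component; it is not a cut vertex. No other vertex is a cut vertex either.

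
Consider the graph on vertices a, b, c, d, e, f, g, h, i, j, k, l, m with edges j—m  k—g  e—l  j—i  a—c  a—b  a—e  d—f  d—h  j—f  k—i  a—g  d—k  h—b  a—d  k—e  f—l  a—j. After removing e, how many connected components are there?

1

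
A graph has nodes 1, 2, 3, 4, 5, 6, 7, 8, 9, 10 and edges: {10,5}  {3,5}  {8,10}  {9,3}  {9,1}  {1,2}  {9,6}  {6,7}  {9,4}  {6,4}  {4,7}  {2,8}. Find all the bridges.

none

The edges on the cycle 9-6-7-4-9 are not bridges since each lies on that cycle.
Every edge lies on some cycle, so there are no bridges.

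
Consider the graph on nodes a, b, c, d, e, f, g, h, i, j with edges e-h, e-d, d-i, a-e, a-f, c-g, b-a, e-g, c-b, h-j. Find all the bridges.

The edges on the cycle c-b-a-e-g-c are not bridges since each lies on that cycle.
But removing f-a disconnects f from a; removing e-h disconnects e from h; removing j-h disconnects j from h; removing d-i disconnects d from i — these are bridges.
In total 5 edges are bridges.

a-f, d-e, d-i, e-h, h-j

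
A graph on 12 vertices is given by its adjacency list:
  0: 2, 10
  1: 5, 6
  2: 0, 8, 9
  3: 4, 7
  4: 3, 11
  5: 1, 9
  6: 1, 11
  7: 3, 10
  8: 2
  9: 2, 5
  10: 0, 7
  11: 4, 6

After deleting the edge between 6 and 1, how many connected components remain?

6 and 1 are still connected via 6-11-4-3-7-10-0-2-9-5-1, so the component count stays at 1.

1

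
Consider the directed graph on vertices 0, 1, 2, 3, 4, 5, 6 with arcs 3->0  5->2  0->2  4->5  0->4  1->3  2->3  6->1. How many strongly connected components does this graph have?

{0, 2, 3, 4, 5} are all mutually reachable — one SCC of size 5.
{6} is an SCC by itself.
{1} is an SCC by itself.
That gives 3 strongly connected components.

3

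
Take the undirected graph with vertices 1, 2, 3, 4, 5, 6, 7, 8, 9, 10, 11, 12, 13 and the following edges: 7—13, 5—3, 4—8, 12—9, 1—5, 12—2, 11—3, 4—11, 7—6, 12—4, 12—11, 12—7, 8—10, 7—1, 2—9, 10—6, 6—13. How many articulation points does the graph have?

1

Removing 12 increases the component count from 1 to 2, so 12 is a cut vertex.
By contrast removing 9 leaves 1 component; it is not a cut vertex. No other vertex is a cut vertex either.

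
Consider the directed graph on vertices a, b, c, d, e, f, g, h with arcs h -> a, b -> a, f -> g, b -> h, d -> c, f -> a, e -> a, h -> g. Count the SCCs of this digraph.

{h} is an SCC by itself.
{g} is an SCC by itself.
{a} is an SCC by itself.
{b} is an SCC by itself.
{c} is an SCC by itself.
(and 3 more singleton SCCs)
That gives 8 strongly connected components.

8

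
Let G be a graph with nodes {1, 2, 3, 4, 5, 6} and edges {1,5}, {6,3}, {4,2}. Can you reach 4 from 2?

Yes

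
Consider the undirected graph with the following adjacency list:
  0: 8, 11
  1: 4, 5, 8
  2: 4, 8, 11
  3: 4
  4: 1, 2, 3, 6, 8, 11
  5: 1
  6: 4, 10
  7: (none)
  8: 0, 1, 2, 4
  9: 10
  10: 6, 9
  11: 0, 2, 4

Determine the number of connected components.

2

7 is isolated — a component by itself.
Starting from 0 we can reach 0, 1, 2, 3, 4, 5, 6, 8, 9, 10, 11. That is one component of size 11.
Total: 2 components.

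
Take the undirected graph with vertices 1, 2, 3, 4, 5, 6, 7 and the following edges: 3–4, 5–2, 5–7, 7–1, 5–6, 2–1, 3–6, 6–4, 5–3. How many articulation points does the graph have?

1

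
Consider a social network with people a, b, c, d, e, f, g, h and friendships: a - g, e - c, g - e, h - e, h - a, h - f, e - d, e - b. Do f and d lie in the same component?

Yes

From f we can reach a, b, c, d, e, f, g, h, which includes d.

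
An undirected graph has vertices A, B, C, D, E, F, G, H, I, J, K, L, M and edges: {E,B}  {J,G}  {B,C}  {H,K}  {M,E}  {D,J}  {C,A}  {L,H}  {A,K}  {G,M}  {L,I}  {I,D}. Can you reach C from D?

From D we can reach A, B, C, D, E, G, H, I, J, K, L, M, which includes C.

Yes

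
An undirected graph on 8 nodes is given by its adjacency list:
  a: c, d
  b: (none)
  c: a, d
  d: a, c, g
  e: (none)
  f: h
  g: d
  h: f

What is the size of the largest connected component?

4

b is isolated — a component by itself.
e is isolated — a component by itself.
Starting from f we can reach f, h. That is one component of size 2.
Starting from a we can reach a, c, d, g. That is one component of size 4.
The largest has 4 vertices.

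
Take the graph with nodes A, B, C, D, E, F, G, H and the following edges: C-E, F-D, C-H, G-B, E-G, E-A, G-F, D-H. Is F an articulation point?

No

Deleting F leaves 1 component (was 1) (its neighbors D, G remain connected to each other), so F is not a cut vertex.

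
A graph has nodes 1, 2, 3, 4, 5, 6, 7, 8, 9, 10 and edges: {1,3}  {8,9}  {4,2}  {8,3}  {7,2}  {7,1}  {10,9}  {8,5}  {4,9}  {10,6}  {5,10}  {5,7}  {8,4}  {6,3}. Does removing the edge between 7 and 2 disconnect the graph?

After removing 7—2, the path 7-5-8-4-2 still connects them, so the edge is not a bridge.

No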